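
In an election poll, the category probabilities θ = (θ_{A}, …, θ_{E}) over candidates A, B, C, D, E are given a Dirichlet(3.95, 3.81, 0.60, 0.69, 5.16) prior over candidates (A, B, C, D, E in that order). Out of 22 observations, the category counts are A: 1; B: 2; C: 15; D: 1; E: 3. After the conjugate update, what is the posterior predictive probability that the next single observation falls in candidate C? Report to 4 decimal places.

0.4308

The Dirichlet prior is conjugate to the Multinomial likelihood: each posterior αⱼ = prior αⱼ + observed count nⱼ.
Posterior concentration: (4.95, 5.81, 15.60, 1.69, 8.16), total = 36.21.
P(next = C | data) = α_{C}/Σα = 0.4308.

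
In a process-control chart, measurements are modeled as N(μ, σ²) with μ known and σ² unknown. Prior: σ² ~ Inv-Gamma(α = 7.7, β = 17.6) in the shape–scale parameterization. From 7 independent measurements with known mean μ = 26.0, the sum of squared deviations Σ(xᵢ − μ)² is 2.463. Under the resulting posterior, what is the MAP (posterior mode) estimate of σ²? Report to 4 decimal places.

With known mean μ and an Inverse-Gamma(α, β) prior on σ², the Normal likelihood is conjugate: posterior is Inv-Gamma(α + n/2, β + Σ(xᵢ−μ)²/2).
Posterior: Inv-Gamma(7.7 + 7/2, 17.6 + 2.463/2) = Inv-Gamma(11.20, 18.8315).
Mode = β/(α+1) = 18.8315/12.20 = 1.5436.

1.5436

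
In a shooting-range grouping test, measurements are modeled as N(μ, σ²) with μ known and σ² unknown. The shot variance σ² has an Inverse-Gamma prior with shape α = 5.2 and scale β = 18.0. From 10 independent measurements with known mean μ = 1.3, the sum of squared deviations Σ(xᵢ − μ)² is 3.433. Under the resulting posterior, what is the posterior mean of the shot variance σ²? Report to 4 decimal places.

2.1431

With known mean μ and an Inverse-Gamma(α, β) prior on σ², the Normal likelihood is conjugate: posterior is Inv-Gamma(α + n/2, β + Σ(xᵢ−μ)²/2).
Posterior: Inv-Gamma(5.2 + 10/2, 18.0 + 3.433/2) = Inv-Gamma(10.20, 19.7165).
E[σ²|data] = β/(α−1) = 19.7165/9.20 = 2.1431.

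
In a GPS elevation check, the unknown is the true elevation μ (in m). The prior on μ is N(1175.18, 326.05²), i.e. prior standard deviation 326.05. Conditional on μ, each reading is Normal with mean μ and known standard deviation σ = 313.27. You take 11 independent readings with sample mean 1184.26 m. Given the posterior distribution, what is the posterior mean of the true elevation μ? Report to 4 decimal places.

For Normal data with known variance σ², a Normal(μ₀, σ₀²) prior on μ is conjugate. Posterior precision = 1/σ₀² + n/σ²; posterior mean is the precision-weighted average of μ₀ and x̄.
n·x̄ = 11·1184.26 = 13026.86.
σ₀² = 326.05² = 106308.6025, σ² = 313.27² = 98138.0929; σ² + n·σ₀² = 98138.0929 + 11·106308.6025 = 1267532.7204.
Posterior mean = (μ₀/σ₀² + n·x̄/σ²)/(1/σ₀² + n/σ²) = (σ²·μ₀ + σ₀²·n·x̄)/(σ² + n·σ₀²) = (98138.0929·1175.18 + 106308.6025·13026.86)/1267532.7204 = 1500197205.577372/1267532.7204 = 1183.5570.

1183.5570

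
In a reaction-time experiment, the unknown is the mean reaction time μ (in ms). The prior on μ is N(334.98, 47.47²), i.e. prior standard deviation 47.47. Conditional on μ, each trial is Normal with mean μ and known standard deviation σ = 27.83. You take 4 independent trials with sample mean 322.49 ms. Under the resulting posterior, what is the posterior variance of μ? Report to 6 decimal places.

178.305986

For Normal data with known variance σ², a Normal(μ₀, σ₀²) prior on μ is conjugate. Posterior precision = 1/σ₀² + n/σ²; posterior mean is the precision-weighted average of μ₀ and x̄.
σ₀² = 47.47² = 2253.4009, σ² = 27.83² = 774.5089; σ² + n·σ₀² = 774.5089 + 4·2253.4009 = 9788.1125.
Posterior precision = 1/σ₀² + n/σ² = 1/2253.4009 + 4/774.5089 = (σ² + n·σ₀²)/(σ₀²σ²) = 9788.1125/(2253.4009·774.5089); posterior variance σₙ² = σ₀²σ²/(σ² + n·σ₀²) = 2253.4009·774.5089/9788.1125 = 178.305986.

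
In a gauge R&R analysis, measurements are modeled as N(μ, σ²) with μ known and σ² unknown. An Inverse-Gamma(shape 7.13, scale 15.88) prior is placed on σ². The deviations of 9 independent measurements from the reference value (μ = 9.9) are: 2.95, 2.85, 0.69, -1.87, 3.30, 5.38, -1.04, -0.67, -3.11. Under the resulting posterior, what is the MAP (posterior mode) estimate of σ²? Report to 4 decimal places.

4.1011

With known mean μ and an Inverse-Gamma(α, β) prior on σ², the Normal likelihood is conjugate: posterior is Inv-Gamma(α + n/2, β + Σ(xᵢ−μ)²/2).
Σ(xᵢ−μ)² = (2.95)² + (2.85)² + (0.69)² + (-1.87)² + (3.30)² + (5.38)² + (-1.04)² + (-0.67)² + (-3.11)² = 71.8350.
Posterior: Inv-Gamma(7.13 + 9/2, 15.88 + 71.8350/2) = Inv-Gamma(11.63, 51.79750).
Mode = β/(α+1) = 51.79750/12.63 = 4.1011.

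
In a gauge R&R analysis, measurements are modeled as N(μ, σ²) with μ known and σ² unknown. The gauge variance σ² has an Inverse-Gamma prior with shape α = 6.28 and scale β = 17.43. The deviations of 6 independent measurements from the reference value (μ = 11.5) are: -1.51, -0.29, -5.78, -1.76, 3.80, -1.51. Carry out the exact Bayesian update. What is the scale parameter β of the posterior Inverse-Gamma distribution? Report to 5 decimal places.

With known mean μ and an Inverse-Gamma(α, β) prior on σ², the Normal likelihood is conjugate: posterior is Inv-Gamma(α + n/2, β + Σ(xᵢ−μ)²/2).
Σ(xᵢ−μ)² = (-1.51)² + (-0.29)² + (-5.78)² + (-1.76)² + (3.80)² + (-1.51)² = 55.5903.
Posterior: Inv-Gamma(6.28 + 6/2, 17.43 + 55.5903/2) = Inv-Gamma(9.28, 45.22515).
Posterior β = 45.22515.

45.22515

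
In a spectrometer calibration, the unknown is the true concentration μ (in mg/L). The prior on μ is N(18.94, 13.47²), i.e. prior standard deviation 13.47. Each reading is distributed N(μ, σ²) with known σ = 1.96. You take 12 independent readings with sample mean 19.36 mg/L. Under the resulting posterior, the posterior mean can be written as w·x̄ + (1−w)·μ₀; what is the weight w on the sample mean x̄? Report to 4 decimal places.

For Normal data with known variance σ², a Normal(μ₀, σ₀²) prior on μ is conjugate. Posterior precision = 1/σ₀² + n/σ²; posterior mean is the precision-weighted average of μ₀ and x̄.
σ₀² = 13.47² = 181.4409, σ² = 1.96² = 3.8416. Prior precision 1/σ₀² = 1/181.4409; data precision n/σ² = 12/3.8416.
w = (n/σ²)/(1/σ₀² + n/σ²) = n·σ₀²/(σ² + n·σ₀²) = 12·181.4409/(3.8416 + 12·181.4409) = 2177.2908/2181.1324 = 0.9982.

0.9982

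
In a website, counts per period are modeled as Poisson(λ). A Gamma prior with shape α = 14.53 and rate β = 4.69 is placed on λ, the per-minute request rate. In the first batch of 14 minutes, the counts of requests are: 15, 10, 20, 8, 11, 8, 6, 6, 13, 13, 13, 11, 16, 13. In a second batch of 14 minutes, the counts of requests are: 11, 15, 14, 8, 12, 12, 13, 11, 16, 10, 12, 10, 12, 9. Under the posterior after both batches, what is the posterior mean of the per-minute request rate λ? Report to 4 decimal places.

10.4781

With a Gamma(shape α, rate β) prior, the Poisson likelihood is conjugate: the posterior is Gamma(α + ΣXᵢ, β + n).
Batch 1: sum of counts S = 163 over n = 14 minutes.
After batch 1: Gamma(α+S, β+n) = Gamma(14.53+163, 4.69+14) = Gamma(177.53, 18.69).
Batch 2: sum of counts S = 165 over n = 14 minutes.
After batch 2: Gamma(α+S, β+n) = Gamma(177.53+165, 18.69+14) = Gamma(342.53, 32.69).
Posterior mean = α/β = 342.53/32.69 = 10.4781.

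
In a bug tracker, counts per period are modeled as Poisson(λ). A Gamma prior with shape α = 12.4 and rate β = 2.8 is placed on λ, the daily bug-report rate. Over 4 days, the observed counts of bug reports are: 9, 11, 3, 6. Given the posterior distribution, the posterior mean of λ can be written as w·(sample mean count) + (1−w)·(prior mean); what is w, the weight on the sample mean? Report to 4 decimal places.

0.5882

With a Gamma(shape α, rate β) prior, the Poisson likelihood is conjugate: the posterior is Gamma(α + ΣXᵢ, β + n).
Posterior mean = (α₀+S)/(β₀+n) = [n/(β₀+n)]·(S/n) + [β₀/(β₀+n)]·(α₀/β₀), so only n and β₀ enter the weight.
Weight on data w = n/(β₀+n) = 4/(2.8+4) = 4/6.8 = 0.5882.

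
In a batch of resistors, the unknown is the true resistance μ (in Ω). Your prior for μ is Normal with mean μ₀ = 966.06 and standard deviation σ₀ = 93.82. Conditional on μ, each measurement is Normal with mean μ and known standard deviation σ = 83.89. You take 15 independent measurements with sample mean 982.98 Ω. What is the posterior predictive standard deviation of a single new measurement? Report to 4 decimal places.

For Normal data with known variance σ², a Normal(μ₀, σ₀²) prior on μ is conjugate. Posterior precision = 1/σ₀² + n/σ²; posterior mean is the precision-weighted average of μ₀ and x̄.
σ₀² = 93.82² = 8802.1924, σ² = 83.89² = 7037.5321; σ² + n·σ₀² = 7037.5321 + 15·8802.1924 = 139070.4181.
Posterior precision = 1/σ₀² + n/σ² = 1/8802.1924 + 15/7037.5321 = (σ² + n·σ₀²)/(σ₀²σ²) = 139070.4181/(8802.1924·7037.5321); posterior variance σₙ² = σ₀²σ²/(σ² + n·σ₀²) = 8802.1924·7037.5321/139070.4181 = 445.426946.
Predictive variance for one new observation = σₙ² + σ² = 8802.1924·7037.5321/139070.4181 + 7037.5321 = σ²·(σ₀² + 139070.4181)/139070.4181 = 7037.5321·147872.6105/139070.4181 = 7482.959046; SD = √(7037.5321·147872.6105/139070.4181) = 86.5041.

86.5041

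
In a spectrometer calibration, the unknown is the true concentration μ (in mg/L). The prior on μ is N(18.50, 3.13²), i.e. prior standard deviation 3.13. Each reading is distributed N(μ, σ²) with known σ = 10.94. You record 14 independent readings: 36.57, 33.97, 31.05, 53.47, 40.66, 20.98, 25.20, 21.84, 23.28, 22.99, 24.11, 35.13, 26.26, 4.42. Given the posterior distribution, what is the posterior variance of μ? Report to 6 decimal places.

For Normal data with known variance σ², a Normal(μ₀, σ₀²) prior on μ is conjugate. Posterior precision = 1/σ₀² + n/σ²; posterior mean is the precision-weighted average of μ₀ and x̄.
σ₀² = 3.13² = 9.7969, σ² = 10.94² = 119.6836; σ² + n·σ₀² = 119.6836 + 14·9.7969 = 256.8402.
Posterior precision = 1/σ₀² + n/σ² = 1/9.7969 + 14/119.6836 = (σ² + n·σ₀²)/(σ₀²σ²) = 256.8402/(9.7969·119.6836); posterior variance σₙ² = σ₀²σ²/(σ² + n·σ₀²) = 9.7969·119.6836/256.8402 = 4.565205.

4.565205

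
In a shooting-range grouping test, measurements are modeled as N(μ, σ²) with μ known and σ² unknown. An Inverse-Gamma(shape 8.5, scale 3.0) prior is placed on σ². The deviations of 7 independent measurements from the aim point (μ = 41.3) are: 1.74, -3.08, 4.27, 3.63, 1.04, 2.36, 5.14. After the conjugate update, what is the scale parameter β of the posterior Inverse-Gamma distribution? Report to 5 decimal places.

41.49730

With known mean μ and an Inverse-Gamma(α, β) prior on σ², the Normal likelihood is conjugate: posterior is Inv-Gamma(α + n/2, β + Σ(xᵢ−μ)²/2).
Σ(xᵢ−μ)² = (1.74)² + (-3.08)² + (4.27)² + (3.63)² + (1.04)² + (2.36)² + (5.14)² = 76.9946.
Posterior: Inv-Gamma(8.5 + 7/2, 3.0 + 76.9946/2) = Inv-Gamma(12.00, 41.49730).
Posterior β = 41.49730.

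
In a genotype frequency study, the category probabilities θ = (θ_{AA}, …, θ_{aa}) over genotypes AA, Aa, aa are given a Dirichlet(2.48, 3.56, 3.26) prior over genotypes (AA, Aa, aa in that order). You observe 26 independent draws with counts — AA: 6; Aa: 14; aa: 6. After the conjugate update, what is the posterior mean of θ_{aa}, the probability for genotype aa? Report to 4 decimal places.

0.2623

The Dirichlet prior is conjugate to the Multinomial likelihood: each posterior αⱼ = prior αⱼ + observed count nⱼ.
Posterior concentration: (8.48, 17.56, 9.26), total = 35.30.
E[θ_{aa}|data] = α_{aa}/Σα = 9.26/35.30 = 0.2623.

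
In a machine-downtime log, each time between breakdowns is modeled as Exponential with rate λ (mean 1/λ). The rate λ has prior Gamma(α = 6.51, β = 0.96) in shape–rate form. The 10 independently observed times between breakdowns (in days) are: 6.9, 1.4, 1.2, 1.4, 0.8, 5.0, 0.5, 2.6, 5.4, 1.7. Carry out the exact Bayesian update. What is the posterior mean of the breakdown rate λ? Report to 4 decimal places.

0.5926

With a Gamma(shape α, rate β) prior on the exponential rate λ, the posterior after n observations with total T = Σxᵢ is Gamma(α+n, β+T).
Sum of observations T = 26.9 days; n = 10.
Posterior: Gamma(6.51+10, 0.96+26.9) = Gamma(16.51, 27.86).
Posterior mean of λ = α/β = 16.51/27.86 = 0.5926.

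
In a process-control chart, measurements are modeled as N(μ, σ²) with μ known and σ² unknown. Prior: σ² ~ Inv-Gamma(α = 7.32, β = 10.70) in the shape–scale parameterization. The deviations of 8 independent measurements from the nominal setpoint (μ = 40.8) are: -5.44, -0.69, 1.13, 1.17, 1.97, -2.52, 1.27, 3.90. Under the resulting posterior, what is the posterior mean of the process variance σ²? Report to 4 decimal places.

With known mean μ and an Inverse-Gamma(α, β) prior on σ², the Normal likelihood is conjugate: posterior is Inv-Gamma(α + n/2, β + Σ(xᵢ−μ)²/2).
Σ(xᵢ−μ)² = (-5.44)² + (-0.69)² + (1.13)² + (1.17)² + (1.97)² + (-2.52)² + (1.27)² + (3.90)² = 59.7697.
Posterior: Inv-Gamma(7.32 + 8/2, 10.70 + 59.7697/2) = Inv-Gamma(11.32, 40.58485).
E[σ²|data] = β/(α−1) = 40.58485/10.32 = 3.9326.

3.9326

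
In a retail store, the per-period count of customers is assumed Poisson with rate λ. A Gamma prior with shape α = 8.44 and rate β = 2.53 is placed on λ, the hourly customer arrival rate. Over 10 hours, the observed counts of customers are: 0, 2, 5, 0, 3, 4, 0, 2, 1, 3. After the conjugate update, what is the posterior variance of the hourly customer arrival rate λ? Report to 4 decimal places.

0.1811

With a Gamma(shape α, rate β) prior, the Poisson likelihood is conjugate: the posterior is Gamma(α + ΣXᵢ, β + n).
Sum of counts S = 20 over n = 10 hours.
Posterior: Gamma(α+S, β+n) = Gamma(8.44+20, 2.53+10) = Gamma(28.44, 12.53).
Var = α/β² = 28.44/12.53² = 0.1811.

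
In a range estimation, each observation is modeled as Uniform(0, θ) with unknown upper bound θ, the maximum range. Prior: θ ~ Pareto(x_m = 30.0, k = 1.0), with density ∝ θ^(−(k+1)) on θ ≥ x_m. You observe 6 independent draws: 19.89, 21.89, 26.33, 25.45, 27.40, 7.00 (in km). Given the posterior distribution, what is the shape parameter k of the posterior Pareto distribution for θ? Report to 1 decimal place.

7.0

A Pareto(scale x_m, shape k) prior on the upper bound θ of Uniform(0, θ) is conjugate: posterior is Pareto(max(x_m, max xᵢ), k + n).
Sample maximum = 27.40; prior scale x_m = 30.0 → posterior scale = max = 30.00.
Posterior shape = 1.0 + 6 = 7.0.
Posterior shape k = 7.0.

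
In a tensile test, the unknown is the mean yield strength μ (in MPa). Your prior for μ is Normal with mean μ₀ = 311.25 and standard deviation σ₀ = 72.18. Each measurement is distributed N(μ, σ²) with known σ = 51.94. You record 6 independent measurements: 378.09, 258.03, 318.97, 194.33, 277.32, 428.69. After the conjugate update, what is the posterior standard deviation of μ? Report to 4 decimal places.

For Normal data with known variance σ², a Normal(μ₀, σ₀²) prior on μ is conjugate. Posterior precision = 1/σ₀² + n/σ²; posterior mean is the precision-weighted average of μ₀ and x̄.
σ₀² = 72.18² = 5209.9524, σ² = 51.94² = 2697.7636; σ² + n·σ₀² = 2697.7636 + 6·5209.9524 = 33957.478.
Posterior precision = 1/σ₀² + n/σ² = 1/5209.9524 + 6/2697.7636 = (σ² + n·σ₀²)/(σ₀²σ²) = 33957.478/(5209.9524·2697.7636); posterior variance σₙ² = σ₀²σ²/(σ² + n·σ₀²) = 5209.9524·2697.7636/33957.478 = 413.906473.
Posterior SD = √σₙ² = √(5209.9524·2697.7636/33957.478) = 20.3447.

20.3447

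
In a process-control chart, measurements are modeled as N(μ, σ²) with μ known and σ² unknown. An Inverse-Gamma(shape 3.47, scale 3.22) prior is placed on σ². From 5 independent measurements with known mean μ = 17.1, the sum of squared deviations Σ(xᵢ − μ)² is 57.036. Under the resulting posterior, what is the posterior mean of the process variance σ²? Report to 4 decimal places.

With known mean μ and an Inverse-Gamma(α, β) prior on σ², the Normal likelihood is conjugate: posterior is Inv-Gamma(α + n/2, β + Σ(xᵢ−μ)²/2).
Posterior: Inv-Gamma(3.47 + 5/2, 3.22 + 57.036/2) = Inv-Gamma(5.97, 31.7380).
E[σ²|data] = β/(α−1) = 31.7380/4.97 = 6.3859.

6.3859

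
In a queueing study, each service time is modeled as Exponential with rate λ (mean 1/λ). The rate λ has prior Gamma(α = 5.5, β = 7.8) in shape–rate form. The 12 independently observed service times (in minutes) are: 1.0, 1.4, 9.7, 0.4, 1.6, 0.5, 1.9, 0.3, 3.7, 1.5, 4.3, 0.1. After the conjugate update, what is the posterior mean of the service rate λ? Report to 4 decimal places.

With a Gamma(shape α, rate β) prior on the exponential rate λ, the posterior after n observations with total T = Σxᵢ is Gamma(α+n, β+T).
Sum of observations T = 26.4 minutes; n = 12.
Posterior: Gamma(5.5+12, 7.8+26.4) = Gamma(17.5, 34.2).
Posterior mean of λ = α/β = 17.5/34.2 = 0.5117.

0.5117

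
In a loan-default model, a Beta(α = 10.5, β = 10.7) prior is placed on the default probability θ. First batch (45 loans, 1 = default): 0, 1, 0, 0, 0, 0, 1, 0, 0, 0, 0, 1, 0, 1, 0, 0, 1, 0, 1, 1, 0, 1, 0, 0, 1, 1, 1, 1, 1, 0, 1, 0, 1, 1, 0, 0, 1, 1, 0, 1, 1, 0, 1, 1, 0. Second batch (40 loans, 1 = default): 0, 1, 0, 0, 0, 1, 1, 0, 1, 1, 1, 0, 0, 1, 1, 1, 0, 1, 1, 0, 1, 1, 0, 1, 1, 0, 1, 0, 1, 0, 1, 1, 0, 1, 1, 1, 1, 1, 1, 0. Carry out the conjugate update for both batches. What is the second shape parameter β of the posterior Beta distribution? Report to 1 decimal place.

The Beta prior is conjugate to a Binomial/Bernoulli likelihood; the update adds successes to α and failures to β.
After batch 1: Beta(10.5+22, 10.7+23) = Beta(32.5, 33.7).
After batch 2: Beta(32.5+25, 33.7+15) = Beta(57.5, 48.7).
Posterior β = 48.7.

48.7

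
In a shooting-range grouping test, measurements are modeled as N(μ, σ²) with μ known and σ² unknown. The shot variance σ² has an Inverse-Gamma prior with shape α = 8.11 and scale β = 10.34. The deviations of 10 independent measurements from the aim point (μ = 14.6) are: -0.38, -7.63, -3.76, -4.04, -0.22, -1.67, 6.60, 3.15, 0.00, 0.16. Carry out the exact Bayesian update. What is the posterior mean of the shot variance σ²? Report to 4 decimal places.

6.8475

With known mean μ and an Inverse-Gamma(α, β) prior on σ², the Normal likelihood is conjugate: posterior is Inv-Gamma(α + n/2, β + Σ(xᵢ−μ)²/2).
Σ(xᵢ−μ)² = (-0.38)² + (-7.63)² + (-3.76)² + (-4.04)² + (-0.22)² + (-1.67)² + (6.60)² + (3.15)² + (0.00)² + (0.16)² = 145.1659.
Posterior: Inv-Gamma(8.11 + 10/2, 10.34 + 145.1659/2) = Inv-Gamma(13.11, 82.92295).
E[σ²|data] = β/(α−1) = 82.92295/12.11 = 6.8475.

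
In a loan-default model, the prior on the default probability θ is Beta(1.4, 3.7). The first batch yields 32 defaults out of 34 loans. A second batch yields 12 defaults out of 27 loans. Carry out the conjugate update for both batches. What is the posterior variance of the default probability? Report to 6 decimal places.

The Beta prior is conjugate to a Binomial/Bernoulli likelihood; the update adds successes to α and failures to β.
After batch 1: Beta(1.4+32, 3.7+2) = Beta(33.4, 5.7).
After batch 2: Beta(33.4+12, 5.7+15) = Beta(45.4, 20.7).
Var = αβ/((α+β)²(α+β+1)) = 45.4·20.7/(66.1²·67.1) = 0.003206.

0.003206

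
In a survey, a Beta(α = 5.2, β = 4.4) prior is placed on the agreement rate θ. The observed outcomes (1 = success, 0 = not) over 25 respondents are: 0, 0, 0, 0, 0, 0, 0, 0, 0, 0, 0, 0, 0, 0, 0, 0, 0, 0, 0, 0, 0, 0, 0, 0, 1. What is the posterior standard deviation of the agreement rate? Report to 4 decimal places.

0.0643

The Beta prior is conjugate to a Binomial/Bernoulli likelihood; the update adds successes to α and failures to β.
Posterior: Beta(α+k, β+n−k) = Beta(5.2+1, 4.4+24) = Beta(6.2, 28.4).
Var = αβ/((α+β)²(α+β+1)) = 6.2·28.4/(34.6²·35.6) = 0.00413150; SD = √0.00413150 = 0.0643.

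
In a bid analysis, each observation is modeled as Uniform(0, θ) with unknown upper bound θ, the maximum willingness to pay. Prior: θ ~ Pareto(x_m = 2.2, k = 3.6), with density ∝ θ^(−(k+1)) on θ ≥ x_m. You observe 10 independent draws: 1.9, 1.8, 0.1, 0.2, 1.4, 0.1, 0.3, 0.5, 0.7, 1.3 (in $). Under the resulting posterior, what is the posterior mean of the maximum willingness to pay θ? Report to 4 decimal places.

2.3746

A Pareto(scale x_m, shape k) prior on the upper bound θ of Uniform(0, θ) is conjugate: posterior is Pareto(max(x_m, max xᵢ), k + n).
Sample maximum = 1.9; prior scale x_m = 2.2 → posterior scale = max = 2.2.
Posterior shape = 3.6 + 10 = 13.6.
E[θ|data] = k·x_m/(k−1) = 13.6·2.2/12.6 = 2.3746.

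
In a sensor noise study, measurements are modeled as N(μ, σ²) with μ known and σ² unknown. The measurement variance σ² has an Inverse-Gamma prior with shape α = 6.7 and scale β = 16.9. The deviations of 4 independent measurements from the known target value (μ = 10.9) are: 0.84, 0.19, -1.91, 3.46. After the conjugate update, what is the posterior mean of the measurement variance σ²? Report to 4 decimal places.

3.2572

With known mean μ and an Inverse-Gamma(α, β) prior on σ², the Normal likelihood is conjugate: posterior is Inv-Gamma(α + n/2, β + Σ(xᵢ−μ)²/2).
Σ(xᵢ−μ)² = (0.84)² + (0.19)² + (-1.91)² + (3.46)² = 16.3614.
Posterior: Inv-Gamma(6.7 + 4/2, 16.9 + 16.3614/2) = Inv-Gamma(8.70, 25.08070).
E[σ²|data] = β/(α−1) = 25.08070/7.70 = 3.2572.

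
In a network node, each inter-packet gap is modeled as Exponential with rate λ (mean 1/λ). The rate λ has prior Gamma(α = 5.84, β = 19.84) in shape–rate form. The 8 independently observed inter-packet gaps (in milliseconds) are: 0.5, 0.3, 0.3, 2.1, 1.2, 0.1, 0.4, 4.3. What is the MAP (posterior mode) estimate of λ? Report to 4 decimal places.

With a Gamma(shape α, rate β) prior on the exponential rate λ, the posterior after n observations with total T = Σxᵢ is Gamma(α+n, β+T).
Sum of observations T = 9.2 milliseconds; n = 8.
Posterior: Gamma(5.84+8, 19.84+9.2) = Gamma(13.84, 29.04).
Mode = (α−1)/β = 0.4421.

0.4421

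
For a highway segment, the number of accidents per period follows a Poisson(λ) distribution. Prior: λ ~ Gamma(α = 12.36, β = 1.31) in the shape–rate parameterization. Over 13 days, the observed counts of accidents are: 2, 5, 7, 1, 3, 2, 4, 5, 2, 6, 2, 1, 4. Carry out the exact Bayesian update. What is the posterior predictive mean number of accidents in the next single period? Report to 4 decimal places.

With a Gamma(shape α, rate β) prior, the Poisson likelihood is conjugate: the posterior is Gamma(α + ΣXᵢ, β + n).
Sum of counts S = 44 over n = 13 days.
Posterior: Gamma(α+S, β+n) = Gamma(12.36+44, 1.31+13) = Gamma(56.36, 14.31).
The predictive distribution for one future period is NegBinom with mean α/β = 3.9385.

3.9385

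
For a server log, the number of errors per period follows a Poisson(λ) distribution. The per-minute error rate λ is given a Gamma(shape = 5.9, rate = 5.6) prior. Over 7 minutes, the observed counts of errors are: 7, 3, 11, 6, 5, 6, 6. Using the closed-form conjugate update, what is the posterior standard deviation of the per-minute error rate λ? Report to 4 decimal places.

With a Gamma(shape α, rate β) prior, the Poisson likelihood is conjugate: the posterior is Gamma(α + ΣXᵢ, β + n).
Sum of counts S = 44 over n = 7 minutes.
Posterior: Gamma(α+S, β+n) = Gamma(5.9+44, 5.6+7) = Gamma(49.9, 12.6).
SD = √α/β = √49.9/12.6 = 0.5606.

0.5606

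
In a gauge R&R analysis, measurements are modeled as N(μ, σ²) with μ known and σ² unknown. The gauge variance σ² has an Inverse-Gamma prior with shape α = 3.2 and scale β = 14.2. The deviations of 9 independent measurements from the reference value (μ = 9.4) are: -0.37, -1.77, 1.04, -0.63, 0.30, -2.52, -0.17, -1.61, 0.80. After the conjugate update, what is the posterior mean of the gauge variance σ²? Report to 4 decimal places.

3.1977

With known mean μ and an Inverse-Gamma(α, β) prior on σ², the Normal likelihood is conjugate: posterior is Inv-Gamma(α + n/2, β + Σ(xᵢ−μ)²/2).
Σ(xᵢ−μ)² = (-0.37)² + (-1.77)² + (1.04)² + (-0.63)² + (0.30)² + (-2.52)² + (-0.17)² + (-1.61)² + (0.80)² = 14.4497.
Posterior: Inv-Gamma(3.2 + 9/2, 14.2 + 14.4497/2) = Inv-Gamma(7.70, 21.42485).
E[σ²|data] = β/(α−1) = 21.42485/6.70 = 3.1977.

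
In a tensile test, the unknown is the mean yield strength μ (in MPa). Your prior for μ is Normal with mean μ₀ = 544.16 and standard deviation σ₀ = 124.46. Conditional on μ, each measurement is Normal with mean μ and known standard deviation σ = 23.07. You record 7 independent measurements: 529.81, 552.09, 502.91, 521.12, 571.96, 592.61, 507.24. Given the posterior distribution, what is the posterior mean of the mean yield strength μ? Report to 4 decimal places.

For Normal data with known variance σ², a Normal(μ₀, σ₀²) prior on μ is conjugate. Posterior precision = 1/σ₀² + n/σ²; posterior mean is the precision-weighted average of μ₀ and x̄.
Σxᵢ = 529.81 + 552.09 + 502.91 + 521.12 + 571.96 + 592.61 + 507.24 = 3777.74, so n·x̄ = 3777.74.
σ₀² = 124.46² = 15490.2916, σ² = 23.07² = 532.2249; σ² + n·σ₀² = 532.2249 + 7·15490.2916 = 108964.2661.
Posterior mean = (μ₀/σ₀² + n·x̄/σ²)/(1/σ₀² + n/σ²) = (σ²·μ₀ + σ₀²·n·x̄)/(σ² + n·σ₀²) = (532.2249·544.16 + 15490.2916·3777.74)/108964.2661 = 58807909.690568/108964.2661 = 539.6990.

539.6990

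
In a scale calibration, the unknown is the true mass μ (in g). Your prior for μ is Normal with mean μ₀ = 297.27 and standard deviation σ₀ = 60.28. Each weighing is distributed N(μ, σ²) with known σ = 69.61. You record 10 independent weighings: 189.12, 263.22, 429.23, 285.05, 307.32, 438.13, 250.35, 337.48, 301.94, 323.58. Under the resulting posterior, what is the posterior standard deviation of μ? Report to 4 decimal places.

For Normal data with known variance σ², a Normal(μ₀, σ₀²) prior on μ is conjugate. Posterior precision = 1/σ₀² + n/σ²; posterior mean is the precision-weighted average of μ₀ and x̄.
σ₀² = 60.28² = 3633.6784, σ² = 69.61² = 4845.5521; σ² + n·σ₀² = 4845.5521 + 10·3633.6784 = 41182.3361.
Posterior precision = 1/σ₀² + n/σ² = 1/3633.6784 + 10/4845.5521 = (σ² + n·σ₀²)/(σ₀²σ²) = 41182.3361/(3633.6784·4845.5521); posterior variance σₙ² = σ₀²σ²/(σ² + n·σ₀²) = 3633.6784·4845.5521/41182.3361 = 427.541992.
Posterior SD = √σₙ² = √(3633.6784·4845.5521/41182.3361) = 20.6771.

20.6771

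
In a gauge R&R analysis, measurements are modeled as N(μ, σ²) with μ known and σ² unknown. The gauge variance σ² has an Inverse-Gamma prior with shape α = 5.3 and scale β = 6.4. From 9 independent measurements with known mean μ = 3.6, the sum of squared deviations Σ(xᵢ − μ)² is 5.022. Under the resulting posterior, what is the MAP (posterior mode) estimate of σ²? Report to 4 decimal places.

0.8251

With known mean μ and an Inverse-Gamma(α, β) prior on σ², the Normal likelihood is conjugate: posterior is Inv-Gamma(α + n/2, β + Σ(xᵢ−μ)²/2).
Posterior: Inv-Gamma(5.3 + 9/2, 6.4 + 5.022/2) = Inv-Gamma(9.80, 8.9110).
Mode = β/(α+1) = 8.9110/10.80 = 0.8251.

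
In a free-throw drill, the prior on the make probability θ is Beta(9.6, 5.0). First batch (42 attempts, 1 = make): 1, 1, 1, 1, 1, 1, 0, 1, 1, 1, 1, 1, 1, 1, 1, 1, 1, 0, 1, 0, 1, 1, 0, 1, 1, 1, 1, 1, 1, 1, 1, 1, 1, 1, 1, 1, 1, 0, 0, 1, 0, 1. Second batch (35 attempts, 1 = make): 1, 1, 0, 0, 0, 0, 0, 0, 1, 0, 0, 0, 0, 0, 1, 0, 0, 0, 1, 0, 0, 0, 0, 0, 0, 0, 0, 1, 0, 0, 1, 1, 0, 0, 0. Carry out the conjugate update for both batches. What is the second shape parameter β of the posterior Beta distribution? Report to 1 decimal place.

The Beta prior is conjugate to a Binomial/Bernoulli likelihood; the update adds successes to α and failures to β.
After batch 1: Beta(9.6+35, 5.0+7) = Beta(44.6, 12.0).
After batch 2: Beta(44.6+8, 12.0+27) = Beta(52.6, 39.0).
Posterior β = 39.0.

39.0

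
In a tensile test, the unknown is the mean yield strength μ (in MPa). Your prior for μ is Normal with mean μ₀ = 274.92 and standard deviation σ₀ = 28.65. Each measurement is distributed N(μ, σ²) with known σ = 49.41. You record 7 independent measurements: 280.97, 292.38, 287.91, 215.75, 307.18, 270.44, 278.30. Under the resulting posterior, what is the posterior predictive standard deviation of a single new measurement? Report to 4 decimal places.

51.8277

For Normal data with known variance σ², a Normal(μ₀, σ₀²) prior on μ is conjugate. Posterior precision = 1/σ₀² + n/σ²; posterior mean is the precision-weighted average of μ₀ and x̄.
σ₀² = 28.65² = 820.8225, σ² = 49.41² = 2441.3481; σ² + n·σ₀² = 2441.3481 + 7·820.8225 = 8187.1056.
Posterior precision = 1/σ₀² + n/σ² = 1/820.8225 + 7/2441.3481 = (σ² + n·σ₀²)/(σ₀²σ²) = 8187.1056/(820.8225·2441.3481); posterior variance σₙ² = σ₀²σ²/(σ² + n·σ₀²) = 820.8225·2441.3481/8187.1056 = 244.764578.
Predictive variance for one new observation = σₙ² + σ² = 820.8225·2441.3481/8187.1056 + 2441.3481 = σ²·(σ₀² + 8187.1056)/8187.1056 = 2441.3481·9007.9281/8187.1056 = 2686.112678; SD = √(2441.3481·9007.9281/8187.1056) = 51.8277.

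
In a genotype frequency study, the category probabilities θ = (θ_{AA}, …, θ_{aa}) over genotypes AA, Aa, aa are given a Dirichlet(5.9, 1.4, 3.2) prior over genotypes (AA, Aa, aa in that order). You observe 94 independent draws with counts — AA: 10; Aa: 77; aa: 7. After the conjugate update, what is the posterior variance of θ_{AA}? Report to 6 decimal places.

The Dirichlet prior is conjugate to the Multinomial likelihood: each posterior αⱼ = prior αⱼ + observed count nⱼ.
Posterior concentration: (15.9, 78.4, 10.2), total = 104.5.
Var[θ_j] = α_j(Σα−α_j)/((Σα)²(Σα+1)) = 15.9·88.6/(104.5²·105.5) = 0.001223.

0.001223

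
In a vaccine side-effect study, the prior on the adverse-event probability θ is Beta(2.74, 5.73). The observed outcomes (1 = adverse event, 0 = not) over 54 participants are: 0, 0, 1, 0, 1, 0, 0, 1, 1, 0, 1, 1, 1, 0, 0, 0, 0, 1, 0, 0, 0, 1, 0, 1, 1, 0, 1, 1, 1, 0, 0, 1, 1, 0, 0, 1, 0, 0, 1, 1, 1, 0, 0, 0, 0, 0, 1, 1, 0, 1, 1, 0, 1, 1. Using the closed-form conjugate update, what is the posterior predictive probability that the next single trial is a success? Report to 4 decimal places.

The Beta prior is conjugate to a Binomial/Bernoulli likelihood; the update adds successes to α and failures to β.
Posterior: Beta(α+k, β+n−k) = Beta(2.74+26, 5.73+28) = Beta(28.74, 33.73).
For a single future Bernoulli trial, P(success | data) = α/(α+β) = 0.4601.

0.4601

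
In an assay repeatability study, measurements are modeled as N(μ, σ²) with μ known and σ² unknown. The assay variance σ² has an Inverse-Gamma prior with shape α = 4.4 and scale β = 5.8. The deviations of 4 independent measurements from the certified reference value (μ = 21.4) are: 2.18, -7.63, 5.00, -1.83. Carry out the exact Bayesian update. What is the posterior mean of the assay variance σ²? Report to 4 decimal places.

With known mean μ and an Inverse-Gamma(α, β) prior on σ², the Normal likelihood is conjugate: posterior is Inv-Gamma(α + n/2, β + Σ(xᵢ−μ)²/2).
Σ(xᵢ−μ)² = (2.18)² + (-7.63)² + (5.00)² + (-1.83)² = 91.3182.
Posterior: Inv-Gamma(4.4 + 4/2, 5.8 + 91.3182/2) = Inv-Gamma(6.40, 51.45910).
E[σ²|data] = β/(α−1) = 51.45910/5.40 = 9.5295.

9.5295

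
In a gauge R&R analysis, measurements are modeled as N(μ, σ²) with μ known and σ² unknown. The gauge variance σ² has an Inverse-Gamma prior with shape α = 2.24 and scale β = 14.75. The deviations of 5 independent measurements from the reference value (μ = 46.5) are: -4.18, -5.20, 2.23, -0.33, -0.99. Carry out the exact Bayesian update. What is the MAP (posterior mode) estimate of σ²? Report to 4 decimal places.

6.9751

With known mean μ and an Inverse-Gamma(α, β) prior on σ², the Normal likelihood is conjugate: posterior is Inv-Gamma(α + n/2, β + Σ(xᵢ−μ)²/2).
Σ(xᵢ−μ)² = (-4.18)² + (-5.20)² + (2.23)² + (-0.33)² + (-0.99)² = 50.5743.
Posterior: Inv-Gamma(2.24 + 5/2, 14.75 + 50.5743/2) = Inv-Gamma(4.74, 40.03715).
Mode = β/(α+1) = 40.03715/5.74 = 6.9751.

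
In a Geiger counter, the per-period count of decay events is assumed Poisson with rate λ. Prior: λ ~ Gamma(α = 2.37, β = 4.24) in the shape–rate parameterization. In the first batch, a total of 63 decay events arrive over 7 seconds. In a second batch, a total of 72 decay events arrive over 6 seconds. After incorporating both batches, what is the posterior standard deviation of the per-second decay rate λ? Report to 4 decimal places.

With a Gamma(shape α, rate β) prior, the Poisson likelihood is conjugate: the posterior is Gamma(α + ΣXᵢ, β + n).
After batch 1: Gamma(α+S, β+n) = Gamma(2.37+63, 4.24+7) = Gamma(65.37, 11.24).
After batch 2: Gamma(α+S, β+n) = Gamma(65.37+72, 11.24+6) = Gamma(137.37, 17.24).
SD = √α/β = √137.37/17.24 = 0.6798.

0.6798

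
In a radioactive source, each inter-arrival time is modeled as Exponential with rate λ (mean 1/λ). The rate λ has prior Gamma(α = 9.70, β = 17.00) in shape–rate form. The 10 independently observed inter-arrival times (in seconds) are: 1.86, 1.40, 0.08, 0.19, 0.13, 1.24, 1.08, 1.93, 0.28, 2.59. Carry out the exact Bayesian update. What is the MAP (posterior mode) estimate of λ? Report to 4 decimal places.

0.6731

With a Gamma(shape α, rate β) prior on the exponential rate λ, the posterior after n observations with total T = Σxᵢ is Gamma(α+n, β+T).
Sum of observations T = 10.78 seconds; n = 10.
Posterior: Gamma(9.70+10, 17.00+10.78) = Gamma(19.70, 27.78).
Mode = (α−1)/β = 0.6731.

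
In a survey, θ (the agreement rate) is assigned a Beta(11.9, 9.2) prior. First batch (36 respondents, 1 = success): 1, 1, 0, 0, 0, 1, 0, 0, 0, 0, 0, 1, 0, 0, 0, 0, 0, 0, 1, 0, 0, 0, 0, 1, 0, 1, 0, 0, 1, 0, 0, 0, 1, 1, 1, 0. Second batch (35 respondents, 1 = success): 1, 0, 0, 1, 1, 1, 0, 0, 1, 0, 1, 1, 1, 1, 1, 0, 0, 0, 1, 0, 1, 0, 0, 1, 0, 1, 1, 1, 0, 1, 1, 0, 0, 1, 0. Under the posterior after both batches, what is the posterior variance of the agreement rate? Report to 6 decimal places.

The Beta prior is conjugate to a Binomial/Bernoulli likelihood; the update adds successes to α and failures to β.
After batch 1: Beta(11.9+11, 9.2+25) = Beta(22.9, 34.2).
After batch 2: Beta(22.9+19, 34.2+16) = Beta(41.9, 50.2).
Var = αβ/((α+β)²(α+β+1)) = 41.9·50.2/(92.1²·93.1) = 0.002663.

0.002663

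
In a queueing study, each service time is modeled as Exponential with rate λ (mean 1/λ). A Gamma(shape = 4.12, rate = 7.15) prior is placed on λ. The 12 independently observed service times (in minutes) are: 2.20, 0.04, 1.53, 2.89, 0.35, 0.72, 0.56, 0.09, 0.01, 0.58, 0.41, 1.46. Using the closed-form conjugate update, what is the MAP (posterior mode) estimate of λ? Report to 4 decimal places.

With a Gamma(shape α, rate β) prior on the exponential rate λ, the posterior after n observations with total T = Σxᵢ is Gamma(α+n, β+T).
Sum of observations T = 10.84 minutes; n = 12.
Posterior: Gamma(4.12+12, 7.15+10.84) = Gamma(16.12, 17.99).
Mode = (α−1)/β = 0.8405.

0.8405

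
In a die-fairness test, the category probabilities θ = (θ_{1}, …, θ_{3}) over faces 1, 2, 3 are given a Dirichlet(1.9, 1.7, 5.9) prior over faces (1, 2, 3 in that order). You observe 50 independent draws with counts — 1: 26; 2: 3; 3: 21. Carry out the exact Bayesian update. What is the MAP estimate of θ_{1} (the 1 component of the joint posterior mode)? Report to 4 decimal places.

0.4761

The Dirichlet prior is conjugate to the Multinomial likelihood: each posterior αⱼ = prior αⱼ + observed count nⱼ.
Posterior concentration: (27.9, 4.7, 26.9), total = 59.5.
Joint mode component: (α_{1}−1)/(Σα−K) = 26.9/56.5 = 0.4761.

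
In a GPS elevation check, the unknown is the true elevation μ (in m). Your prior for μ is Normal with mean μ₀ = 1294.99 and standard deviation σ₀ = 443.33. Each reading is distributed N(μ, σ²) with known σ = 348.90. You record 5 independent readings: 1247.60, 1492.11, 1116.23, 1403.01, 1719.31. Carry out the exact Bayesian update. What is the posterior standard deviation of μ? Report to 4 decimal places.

For Normal data with known variance σ², a Normal(μ₀, σ₀²) prior on μ is conjugate. Posterior precision = 1/σ₀² + n/σ²; posterior mean is the precision-weighted average of μ₀ and x̄.
σ₀² = 443.33² = 196541.4889, σ² = 348.90² = 121731.21; σ² + n·σ₀² = 121731.21 + 5·196541.4889 = 1104438.6545.
Posterior precision = 1/σ₀² + n/σ² = 1/196541.4889 + 5/121731.21 = (σ² + n·σ₀²)/(σ₀²σ²) = 1104438.6545/(196541.4889·121731.21); posterior variance σₙ² = σ₀²σ²/(σ² + n·σ₀²) = 196541.4889·121731.21/1104438.6545 = 21662.799615.
Posterior SD = √σₙ² = √(196541.4889·121731.21/1104438.6545) = 147.1829.

147.1829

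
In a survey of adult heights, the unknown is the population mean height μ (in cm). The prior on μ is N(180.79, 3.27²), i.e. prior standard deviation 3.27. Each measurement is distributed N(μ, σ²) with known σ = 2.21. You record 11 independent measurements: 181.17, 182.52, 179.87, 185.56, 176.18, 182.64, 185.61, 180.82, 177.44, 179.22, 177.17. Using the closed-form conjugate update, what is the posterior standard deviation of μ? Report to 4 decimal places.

0.6529

For Normal data with known variance σ², a Normal(μ₀, σ₀²) prior on μ is conjugate. Posterior precision = 1/σ₀² + n/σ²; posterior mean is the precision-weighted average of μ₀ and x̄.
σ₀² = 3.27² = 10.6929, σ² = 2.21² = 4.8841; σ² + n·σ₀² = 4.8841 + 11·10.6929 = 122.506.
Posterior precision = 1/σ₀² + n/σ² = 1/10.6929 + 11/4.8841 = (σ² + n·σ₀²)/(σ₀²σ²) = 122.506/(10.6929·4.8841); posterior variance σₙ² = σ₀²σ²/(σ² + n·σ₀²) = 10.6929·4.8841/122.506 = 0.426307.
Posterior SD = √σₙ² = √(10.6929·4.8841/122.506) = 0.6529.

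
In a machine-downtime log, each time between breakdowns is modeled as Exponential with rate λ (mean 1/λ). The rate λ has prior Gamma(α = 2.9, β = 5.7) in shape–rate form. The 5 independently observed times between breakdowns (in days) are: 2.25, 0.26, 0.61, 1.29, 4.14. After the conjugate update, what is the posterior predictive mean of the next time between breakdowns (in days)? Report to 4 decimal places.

With a Gamma(shape α, rate β) prior on the exponential rate λ, the posterior after n observations with total T = Σxᵢ is Gamma(α+n, β+T).
Sum of observations T = 8.55 days; n = 5.
Posterior: Gamma(2.9+5, 5.7+8.55) = Gamma(7.9, 14.25).
The predictive distribution for the next observation is Lomax; its mean is β/(α−1) = 14.25/6.9 = 2.0652.

2.0652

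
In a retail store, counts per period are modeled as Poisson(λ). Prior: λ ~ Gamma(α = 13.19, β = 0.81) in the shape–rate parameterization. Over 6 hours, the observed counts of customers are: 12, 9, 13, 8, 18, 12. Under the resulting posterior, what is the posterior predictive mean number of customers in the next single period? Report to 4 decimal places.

12.5095

With a Gamma(shape α, rate β) prior, the Poisson likelihood is conjugate: the posterior is Gamma(α + ΣXᵢ, β + n).
Sum of counts S = 72 over n = 6 hours.
Posterior: Gamma(α+S, β+n) = Gamma(13.19+72, 0.81+6) = Gamma(85.19, 6.81).
The predictive distribution for one future period is NegBinom with mean α/β = 12.5095.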